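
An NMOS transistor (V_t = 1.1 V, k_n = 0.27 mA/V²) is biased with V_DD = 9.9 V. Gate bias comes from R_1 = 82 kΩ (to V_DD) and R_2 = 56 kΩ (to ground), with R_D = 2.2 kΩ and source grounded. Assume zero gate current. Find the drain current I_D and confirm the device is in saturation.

V_G = V_DD·R_2/(R_1+R_2) = 9.9×56/138 = 4.02 V. With the source grounded, V_GS = V_G = 4.02 V.
Assume saturation: I_D = (k_n/2)(V_GS − V_t)² = (0.27/2)×(4.02 − 1.1)² = 0.135×2.92² = 1.15 mA.
V_DS = V_DD − I_D·R_D = 9.9 − 1.15×2.2 = 7.37 V.
Saturation requires V_DS ≥ V_GS − V_t = 2.92 V; 7.37 ≥ 2.92 ✓.

I_D ≈ 1.1 mA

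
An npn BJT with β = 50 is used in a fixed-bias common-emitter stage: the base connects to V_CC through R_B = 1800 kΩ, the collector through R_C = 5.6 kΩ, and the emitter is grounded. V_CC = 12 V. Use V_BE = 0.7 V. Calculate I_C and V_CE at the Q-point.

I_C ≈ 0.31 mA, V_CE ≈ 10 V

Base loop: V_CC = I_B·R_B + V_BE, so I_B = (12 − 0.7)/1800 kΩ = 0.00628 mA.
In the active region I_C = β·I_B = 50 × 0.00628 = 0.314 mA.
Collector loop: V_CE = V_CC − I_C·R_C = 12 − 0.314×5.6 = 10.2 V.
Since V_CE = 10.2 V > V_CE(sat) ≈ 0.2 V, the transistor is in the active region as assumed.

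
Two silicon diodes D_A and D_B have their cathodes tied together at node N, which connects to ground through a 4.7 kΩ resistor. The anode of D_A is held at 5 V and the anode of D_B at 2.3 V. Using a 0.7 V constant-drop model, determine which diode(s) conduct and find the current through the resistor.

Only D_A conducts; I_R ≈ 0.91 mA

Assume both conduct. Then node N would need to be at both 5−0.7 = 4.3 V and 2.3−0.7 = 1.6 V, which is impossible.
Assume only D_A conducts: V_N = 5 − 0.7 = 4.3 V, so I_R = 4.3/4.7 = 0.915 mA.
Check D_B: its anode-to-cathode voltage is 2.3 − 4.3 = -2 V < 0.7 V, so it is off. The assumption is consistent.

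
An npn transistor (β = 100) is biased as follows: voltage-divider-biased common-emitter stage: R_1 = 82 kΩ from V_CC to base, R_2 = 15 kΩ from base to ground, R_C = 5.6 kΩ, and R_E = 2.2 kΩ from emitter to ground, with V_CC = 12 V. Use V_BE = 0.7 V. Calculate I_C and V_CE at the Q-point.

Thevenize the base divider: V_Th = V_CC·R_2/(R_1+R_2) = 12×15/97 = 1.86 V, R_Th = R_1‖R_2 = 12.7 kΩ.
Base-emitter loop: V_Th = I_B·R_Th + V_BE + (β+1)I_B·R_E, so I_B = (1.86 − 0.7) / (12.7 + 101×2.2) = 0.00492 mA.
I_C = β·I_B = 100×0.00492 = 0.492 mA, and I_E = (β+1)I_B = 0.497 mA.
V_CE = V_CC − I_C·R_C − I_E·R_E = 12 − 0.492×5.6 − 0.497×2.2 = 8.15 V.
V_CE = 8.15 V > 0.2 V confirms active-region operation.

I_C ≈ 0.49 mA, V_CE ≈ 8.2 V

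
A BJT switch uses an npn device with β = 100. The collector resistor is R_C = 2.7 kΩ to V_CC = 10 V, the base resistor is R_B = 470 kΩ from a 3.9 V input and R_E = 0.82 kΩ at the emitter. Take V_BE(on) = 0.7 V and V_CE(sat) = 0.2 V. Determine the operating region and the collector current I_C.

Assume active. Base-emitter loop: I_B = (V_BB − V_BE)/(R_B + (β+1)R_E) = (3.9 − 0.7)/(470 + 101×0.82) = 0.00579 mA.
I_C = β·I_B = 100×0.00579 = 0.579 mA.
V_CE = V_CC − I_C·R_C − I_E·R_E = 10 − 0.579×2.7 − 0.585×0.82 = 7.96 V > V_CE(sat), so the active-region assumption holds.

active; I_C ≈ 0.58 mA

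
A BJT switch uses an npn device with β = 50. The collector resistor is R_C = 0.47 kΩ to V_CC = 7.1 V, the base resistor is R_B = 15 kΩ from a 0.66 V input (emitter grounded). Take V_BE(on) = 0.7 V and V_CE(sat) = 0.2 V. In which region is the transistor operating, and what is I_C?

V_BB = 0.66 V ≤ V_BE(on) = 0.7 V, so the base-emitter junction is not forward biased.
The transistor is in cutoff: I_B = I_C = 0.

cutoff; I_C ≈ 0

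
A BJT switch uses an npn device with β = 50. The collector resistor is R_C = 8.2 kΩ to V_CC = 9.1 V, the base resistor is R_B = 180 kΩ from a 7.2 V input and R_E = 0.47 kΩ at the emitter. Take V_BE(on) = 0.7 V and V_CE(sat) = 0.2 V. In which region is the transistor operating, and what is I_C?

Assume active: I_B = (7.2 − 0.7)/(180 + 51×0.47) = 0.0319 mA, I_C = β·I_B = 1.59 mA.
Then V_CE = 9.1 − 1.59×8.2 − 1.63×0.47 = -4.73 V < 0.2 V — the active assumption fails.
Re-solve with V_CE = 0.2 V. KCL at the emitter: V_E/R_E = (V_BB−0.7−V_E)/R_B + (V_CC−0.2−V_E)/R_C, giving V_E = 0.497 V.
I_C = (V_CC − 0.2 − V_E)/R_C = (8.9 − 0.497)/8.2 = 1.02 mA.
Check: I_B = (6.5 − 0.497)/180 = 0.0333 mA, and β·I_B = 1.67 mA > I_C, confirming saturation.

saturation; I_C ≈ 1 mA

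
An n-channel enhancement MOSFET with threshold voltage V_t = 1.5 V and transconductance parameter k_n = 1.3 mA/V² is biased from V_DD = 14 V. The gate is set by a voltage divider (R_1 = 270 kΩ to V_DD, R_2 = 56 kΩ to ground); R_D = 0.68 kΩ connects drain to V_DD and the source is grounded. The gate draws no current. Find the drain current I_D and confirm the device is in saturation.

I_D ≈ 0.53 mA

V_G = V_DD·R_2/(R_1+R_2) = 14×56/326 = 2.4 V. With the source grounded, V_GS = V_G = 2.4 V.
Assume saturation: I_D = (k_n/2)(V_GS − V_t)² = (1.3/2)×(2.4 − 1.5)² = 0.65×0.905² = 0.532 mA.
V_DS = V_DD − I_D·R_D = 14 − 0.532×0.68 = 13.6 V.
Saturation requires V_DS ≥ V_GS − V_t = 0.905 V; 13.6 ≥ 0.905 ✓.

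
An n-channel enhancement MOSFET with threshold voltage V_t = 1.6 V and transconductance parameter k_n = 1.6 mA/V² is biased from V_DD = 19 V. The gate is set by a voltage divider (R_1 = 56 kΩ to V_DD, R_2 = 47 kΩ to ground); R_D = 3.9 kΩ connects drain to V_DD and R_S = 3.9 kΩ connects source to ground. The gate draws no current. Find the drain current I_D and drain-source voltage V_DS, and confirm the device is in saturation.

I_D ≈ 1.5 mA, V_DS ≈ 7.6 V

V_G = V_DD·R_2/(R_1+R_2) = 19×47/103 = 8.67 V.
Assume saturation: I_D = (k_n/2)(V_GS − V_t)² with V_GS = V_G − I_D·R_S = 8.67 − 3.9·I_D.
Substituting gives 12.2·I_D² − 45.1·I_D + 40 = 0, with roots I_D = 1.47 or 2.24 mA.
The root I_D = 2.24 mA gives V_GS = -0.0741 V ≤ V_t, so take I_D = 1.47 mA.
Then V_GS = 2.95 V and V_DS = V_DD − I_D(R_D+R_S) = 19 − 1.47×7.8 = 7.57 V.
Saturation requires V_DS ≥ V_GS − V_t = 1.35 V; 7.57 ≥ 1.35 ✓.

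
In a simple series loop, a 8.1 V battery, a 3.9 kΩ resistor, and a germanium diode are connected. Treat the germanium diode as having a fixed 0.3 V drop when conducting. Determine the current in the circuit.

KVL around the loop: 8.1 = V_D + I·R = 0.3 + I × 3.9 kΩ.
So I = (8.1 − 0.3) / 3.9 kΩ = 7.8 / 3.9 = 2 mA.

I ≈ 2 mA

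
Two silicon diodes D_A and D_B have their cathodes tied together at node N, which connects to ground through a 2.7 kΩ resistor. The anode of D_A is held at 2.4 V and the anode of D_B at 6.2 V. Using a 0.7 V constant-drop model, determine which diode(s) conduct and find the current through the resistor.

Only D_B conducts; I_R ≈ 2 mA

Assume both conduct. Then node N would need to be at both 2.4−0.7 = 1.7 V and 6.2−0.7 = 5.5 V, which is impossible.
Assume only D_B conducts: V_N = 6.2 − 0.7 = 5.5 V, so I_R = 5.5/2.7 = 2.04 mA.
Check D_A: its anode-to-cathode voltage is 2.4 − 5.5 = -3.1 V < 0.7 V, so it is off. The assumption is consistent.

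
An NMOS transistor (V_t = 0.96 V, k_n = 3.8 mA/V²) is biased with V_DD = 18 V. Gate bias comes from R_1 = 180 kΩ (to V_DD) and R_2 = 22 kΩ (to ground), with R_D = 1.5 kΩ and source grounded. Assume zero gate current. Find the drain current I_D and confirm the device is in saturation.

I_D ≈ 1.9 mA

V_G = V_DD·R_2/(R_1+R_2) = 18×22/202 = 1.96 V. With the source grounded, V_GS = V_G = 1.96 V.
Assume saturation: I_D = (k_n/2)(V_GS − V_t)² = (3.8/2)×(1.96 − 0.96)² = 1.9×1² = 1.9 mA.
V_DS = V_DD − I_D·R_D = 18 − 1.9×1.5 = 15.1 V.
Saturation requires V_DS ≥ V_GS − V_t = 1 V; 15.1 ≥ 1 ✓.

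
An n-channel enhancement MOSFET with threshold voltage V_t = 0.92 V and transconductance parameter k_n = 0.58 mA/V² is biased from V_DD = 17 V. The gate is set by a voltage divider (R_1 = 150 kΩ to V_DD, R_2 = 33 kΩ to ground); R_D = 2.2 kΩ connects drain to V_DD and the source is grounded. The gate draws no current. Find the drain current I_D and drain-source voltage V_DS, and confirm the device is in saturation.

I_D ≈ 1.3 mA, V_DS ≈ 14 V

V_G = V_DD·R_2/(R_1+R_2) = 17×33/183 = 3.07 V. With the source grounded, V_GS = V_G = 3.07 V.
Assume saturation: I_D = (k_n/2)(V_GS − V_t)² = (0.58/2)×(3.07 − 0.92)² = 0.29×2.15² = 1.34 mA.
V_DS = V_DD − I_D·R_D = 17 − 1.34×2.2 = 14.1 V.
Saturation requires V_DS ≥ V_GS − V_t = 2.15 V; 14.1 ≥ 2.15 ✓.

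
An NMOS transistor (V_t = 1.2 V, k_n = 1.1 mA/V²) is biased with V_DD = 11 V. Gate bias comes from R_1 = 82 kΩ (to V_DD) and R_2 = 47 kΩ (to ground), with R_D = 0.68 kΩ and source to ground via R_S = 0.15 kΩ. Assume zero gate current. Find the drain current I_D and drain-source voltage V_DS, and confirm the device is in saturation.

I_D ≈ 3 mA, V_DS ≈ 8.5 V

V_G = V_DD·R_2/(R_1+R_2) = 11×47/129 = 4.01 V.
Assume saturation: I_D = (k_n/2)(V_GS − V_t)² with V_GS = V_G − I_D·R_S = 4.01 − 0.15·I_D.
Substituting gives 0.0124·I_D² − 1.46·I_D + 4.34 = 0, with roots I_D = 3.04 or 115 mA.
The root I_D = 115 mA gives V_GS = -13.3 V ≤ V_t, so take I_D = 3.04 mA.
Then V_GS = 3.55 V and V_DS = V_DD − I_D(R_D+R_S) = 11 − 3.04×0.83 = 8.48 V.
Saturation requires V_DS ≥ V_GS − V_t = 2.35 V; 8.48 ≥ 2.35 ✓.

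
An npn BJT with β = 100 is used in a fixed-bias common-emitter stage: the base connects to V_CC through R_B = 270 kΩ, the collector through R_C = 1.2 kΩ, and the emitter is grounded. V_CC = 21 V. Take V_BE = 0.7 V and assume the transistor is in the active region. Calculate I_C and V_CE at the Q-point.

I_C ≈ 7.5 mA, V_CE ≈ 12 V

Base loop: V_CC = I_B·R_B + V_BE, so I_B = (21 − 0.7)/270 kΩ = 0.0752 mA.
In the active region I_C = β·I_B = 100 × 0.0752 = 7.52 mA.
Collector loop: V_CE = V_CC − I_C·R_C = 21 − 7.52×1.2 = 12 V.
Since V_CE = 12 V > V_CE(sat) ≈ 0.2 V, the transistor is in the active region as assumed.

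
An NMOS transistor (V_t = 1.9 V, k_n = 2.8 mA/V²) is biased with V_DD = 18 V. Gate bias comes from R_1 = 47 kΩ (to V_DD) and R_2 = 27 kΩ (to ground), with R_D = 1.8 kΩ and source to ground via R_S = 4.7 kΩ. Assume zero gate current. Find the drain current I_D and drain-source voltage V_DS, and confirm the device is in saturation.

I_D ≈ 0.83 mA, V_DS ≈ 13 V

V_G = V_DD·R_2/(R_1+R_2) = 18×27/74 = 6.57 V.
Assume saturation: I_D = (k_n/2)(V_GS − V_t)² with V_GS = V_G − I_D·R_S = 6.57 − 4.7·I_D.
Substituting gives 30.9·I_D² − 62.4·I_D + 30.5 = 0, with roots I_D = 0.829 or 1.19 mA.
The root I_D = 1.19 mA gives V_GS = 0.978 V ≤ V_t, so take I_D = 0.829 mA.
Then V_GS = 2.67 V and V_DS = V_DD − I_D(R_D+R_S) = 18 − 0.829×6.5 = 12.6 V.
Saturation requires V_DS ≥ V_GS − V_t = 0.77 V; 12.6 ≥ 0.77 ✓.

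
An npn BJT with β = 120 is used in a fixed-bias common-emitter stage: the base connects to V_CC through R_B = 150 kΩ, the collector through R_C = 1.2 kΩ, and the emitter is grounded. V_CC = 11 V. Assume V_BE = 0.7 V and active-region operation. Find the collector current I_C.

I_C ≈ 8.2 mA

Base loop: V_CC = I_B·R_B + V_BE, so I_B = (11 − 0.7)/150 kΩ = 0.0687 mA.
In the active region I_C = β·I_B = 120 × 0.0687 = 8.24 mA.
Collector loop: V_CE = V_CC − I_C·R_C = 11 − 8.24×1.2 = 1.11 V.
Since V_CE = 1.11 V > V_CE(sat) ≈ 0.2 V, the transistor is in the active region as assumed.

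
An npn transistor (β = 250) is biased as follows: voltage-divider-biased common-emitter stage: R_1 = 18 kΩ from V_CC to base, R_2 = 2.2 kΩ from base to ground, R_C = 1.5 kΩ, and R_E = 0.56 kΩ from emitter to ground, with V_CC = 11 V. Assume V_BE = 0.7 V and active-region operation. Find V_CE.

Thevenize the base divider: V_Th = V_CC·R_2/(R_1+R_2) = 11×2.2/20.2 = 1.2 V, R_Th = R_1‖R_2 = 1.96 kΩ.
Base-emitter loop: V_Th = I_B·R_Th + V_BE + (β+1)I_B·R_E, so I_B = (1.2 − 0.7) / (1.96 + 251×0.56) = 0.00349 mA.
I_C = β·I_B = 250×0.00349 = 0.874 mA, and I_E = (β+1)I_B = 0.877 mA.
V_CE = V_CC − I_C·R_C − I_E·R_E = 11 − 0.874×1.5 − 0.877×0.56 = 9.2 V.
V_CE = 9.2 V > 0.2 V confirms active-region operation.

V_CE ≈ 9.2 V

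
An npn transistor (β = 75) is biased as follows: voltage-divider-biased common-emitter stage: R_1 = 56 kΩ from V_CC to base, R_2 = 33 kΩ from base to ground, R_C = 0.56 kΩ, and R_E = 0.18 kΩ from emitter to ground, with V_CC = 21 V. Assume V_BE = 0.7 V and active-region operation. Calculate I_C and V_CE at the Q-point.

I_C ≈ 15 mA, V_CE ≈ 9.5 V

Thevenize the base divider: V_Th = V_CC·R_2/(R_1+R_2) = 21×33/89 = 7.79 V, R_Th = R_1‖R_2 = 20.8 kΩ.
Base-emitter loop: V_Th = I_B·R_Th + V_BE + (β+1)I_B·R_E, so I_B = (7.79 − 0.7) / (20.8 + 76×0.18) = 0.206 mA.
I_C = β·I_B = 75×0.206 = 15.4 mA, and I_E = (β+1)I_B = 15.6 mA.
V_CE = V_CC − I_C·R_C − I_E·R_E = 21 − 15.4×0.56 − 15.6×0.18 = 9.54 V.
V_CE = 9.54 V > 0.2 V confirms active-region operation.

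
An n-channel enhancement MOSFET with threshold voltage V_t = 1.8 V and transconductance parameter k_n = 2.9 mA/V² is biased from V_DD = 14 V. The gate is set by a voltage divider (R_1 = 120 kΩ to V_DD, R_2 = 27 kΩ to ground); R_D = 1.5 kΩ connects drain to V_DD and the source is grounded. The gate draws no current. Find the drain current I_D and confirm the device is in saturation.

V_G = V_DD·R_2/(R_1+R_2) = 14×27/147 = 2.57 V. With the source grounded, V_GS = V_G = 2.57 V.
Assume saturation: I_D = (k_n/2)(V_GS − V_t)² = (2.9/2)×(2.57 − 1.8)² = 1.45×0.771² = 0.863 mA.
V_DS = V_DD − I_D·R_D = 14 − 0.863×1.5 = 12.7 V.
Saturation requires V_DS ≥ V_GS − V_t = 0.771 V; 12.7 ≥ 0.771 ✓.

I_D ≈ 0.86 mA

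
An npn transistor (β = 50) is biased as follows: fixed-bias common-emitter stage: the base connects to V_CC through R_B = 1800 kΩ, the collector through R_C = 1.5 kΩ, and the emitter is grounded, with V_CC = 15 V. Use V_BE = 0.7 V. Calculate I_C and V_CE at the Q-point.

I_C ≈ 0.4 mA, V_CE ≈ 14 V

Base loop: V_CC = I_B·R_B + V_BE, so I_B = (15 − 0.7)/1800 kΩ = 0.00794 mA.
In the active region I_C = β·I_B = 50 × 0.00794 = 0.397 mA.
Collector loop: V_CE = V_CC − I_C·R_C = 15 − 0.397×1.5 = 14.4 V.
Since V_CE = 14.4 V > V_CE(sat) ≈ 0.2 V, the transistor is in the active region as assumed.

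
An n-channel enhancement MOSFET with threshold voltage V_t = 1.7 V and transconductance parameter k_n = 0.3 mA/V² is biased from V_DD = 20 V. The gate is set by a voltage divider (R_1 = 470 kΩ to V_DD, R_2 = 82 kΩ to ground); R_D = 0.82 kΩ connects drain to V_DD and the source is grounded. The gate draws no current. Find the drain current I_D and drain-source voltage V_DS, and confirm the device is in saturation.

V_G = V_DD·R_2/(R_1+R_2) = 20×82/552 = 2.97 V. With the source grounded, V_GS = V_G = 2.97 V.
Assume saturation: I_D = (k_n/2)(V_GS − V_t)² = (0.3/2)×(2.97 − 1.7)² = 0.15×1.27² = 0.242 mA.
V_DS = V_DD − I_D·R_D = 20 − 0.242×0.82 = 19.8 V.
Saturation requires V_DS ≥ V_GS − V_t = 1.27 V; 19.8 ≥ 1.27 ✓.

I_D ≈ 0.24 mA, V_DS ≈ 20 V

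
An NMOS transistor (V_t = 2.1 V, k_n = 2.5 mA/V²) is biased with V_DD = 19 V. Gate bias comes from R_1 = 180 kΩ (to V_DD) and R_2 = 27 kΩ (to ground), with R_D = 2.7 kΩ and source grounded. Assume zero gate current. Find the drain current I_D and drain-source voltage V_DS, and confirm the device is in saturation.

I_D ≈ 0.18 mA, V_DS ≈ 19 V

V_G = V_DD·R_2/(R_1+R_2) = 19×27/207 = 2.48 V. With the source grounded, V_GS = V_G = 2.48 V.
Assume saturation: I_D = (k_n/2)(V_GS − V_t)² = (2.5/2)×(2.48 − 2.1)² = 1.25×0.378² = 0.179 mA.
V_DS = V_DD − I_D·R_D = 19 − 0.179×2.7 = 18.5 V.
Saturation requires V_DS ≥ V_GS − V_t = 0.378 V; 18.5 ≥ 0.378 ✓.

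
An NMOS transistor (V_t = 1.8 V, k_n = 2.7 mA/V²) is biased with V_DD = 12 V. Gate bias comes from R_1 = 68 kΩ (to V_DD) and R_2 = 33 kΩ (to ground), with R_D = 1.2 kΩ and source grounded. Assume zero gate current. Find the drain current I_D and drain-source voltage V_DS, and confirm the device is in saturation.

V_G = V_DD·R_2/(R_1+R_2) = 12×33/101 = 3.92 V. With the source grounded, V_GS = V_G = 3.92 V.
Assume saturation: I_D = (k_n/2)(V_GS − V_t)² = (2.7/2)×(3.92 − 1.8)² = 1.35×2.12² = 6.07 mA.
V_DS = V_DD − I_D·R_D = 12 − 6.07×1.2 = 4.71 V.
Saturation requires V_DS ≥ V_GS − V_t = 2.12 V; 4.71 ≥ 2.12 ✓.

I_D ≈ 6.1 mA, V_DS ≈ 4.7 V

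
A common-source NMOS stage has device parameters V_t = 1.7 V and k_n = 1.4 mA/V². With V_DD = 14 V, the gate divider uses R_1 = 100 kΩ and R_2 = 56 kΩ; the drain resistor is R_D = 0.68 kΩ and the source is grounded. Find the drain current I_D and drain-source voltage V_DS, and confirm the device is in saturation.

V_G = V_DD·R_2/(R_1+R_2) = 14×56/156 = 5.03 V. With the source grounded, V_GS = V_G = 5.03 V.
Assume saturation: I_D = (k_n/2)(V_GS − V_t)² = (1.4/2)×(5.03 − 1.7)² = 0.7×3.33² = 7.74 mA.
V_DS = V_DD − I_D·R_D = 14 − 7.74×0.68 = 8.74 V.
Saturation requires V_DS ≥ V_GS − V_t = 3.33 V; 8.74 ≥ 3.33 ✓.

I_D ≈ 7.7 mA, V_DS ≈ 8.7 V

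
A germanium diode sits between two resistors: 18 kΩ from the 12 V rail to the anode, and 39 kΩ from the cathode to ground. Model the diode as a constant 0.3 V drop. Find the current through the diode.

The two resistors are in series with the diode, so KVL gives 12 = I·18 + 0.3 + I·39.
I = (12 − 0.3) / (18 + 39) kΩ = 11.7 / 57 = 0.205 mA.

I ≈ 0.21 mA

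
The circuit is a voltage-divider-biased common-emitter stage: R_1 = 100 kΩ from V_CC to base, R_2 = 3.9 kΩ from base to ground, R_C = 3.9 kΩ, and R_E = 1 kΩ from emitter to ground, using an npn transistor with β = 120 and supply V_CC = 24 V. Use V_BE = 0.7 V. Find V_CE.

V_CE ≈ 23 V

Thevenize the base divider: V_Th = V_CC·R_2/(R_1+R_2) = 24×3.9/104 = 0.901 V, R_Th = R_1‖R_2 = 3.75 kΩ.
Base-emitter loop: V_Th = I_B·R_Th + V_BE + (β+1)I_B·R_E, so I_B = (0.901 − 0.7) / (3.75 + 121×1) = 0.00161 mA.
I_C = β·I_B = 120×0.00161 = 0.193 mA, and I_E = (β+1)I_B = 0.195 mA.
V_CE = V_CC − I_C·R_C − I_E·R_E = 24 − 0.193×3.9 − 0.195×1 = 23.1 V.
V_CE = 23.1 V > 0.2 V confirms active-region operation.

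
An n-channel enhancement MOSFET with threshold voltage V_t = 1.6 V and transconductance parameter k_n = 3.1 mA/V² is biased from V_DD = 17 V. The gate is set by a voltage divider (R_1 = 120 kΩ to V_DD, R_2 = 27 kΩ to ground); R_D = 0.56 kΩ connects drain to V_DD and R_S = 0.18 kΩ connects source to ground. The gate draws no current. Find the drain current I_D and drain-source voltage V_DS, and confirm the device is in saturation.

V_G = V_DD·R_2/(R_1+R_2) = 17×27/147 = 3.12 V.
Assume saturation: I_D = (k_n/2)(V_GS − V_t)² with V_GS = V_G − I_D·R_S = 3.12 − 0.18·I_D.
Substituting gives 0.0502·I_D² − 1.85·I_D + 3.59 = 0, with roots I_D = 2.06 or 34.8 mA.
The root I_D = 34.8 mA gives V_GS = -3.14 V ≤ V_t, so take I_D = 2.06 mA.
Then V_GS = 2.75 V and V_DS = V_DD − I_D(R_D+R_S) = 17 − 2.06×0.74 = 15.5 V.
Saturation requires V_DS ≥ V_GS − V_t = 1.15 V; 15.5 ≥ 1.15 ✓.

I_D ≈ 2.1 mA, V_DS ≈ 15 V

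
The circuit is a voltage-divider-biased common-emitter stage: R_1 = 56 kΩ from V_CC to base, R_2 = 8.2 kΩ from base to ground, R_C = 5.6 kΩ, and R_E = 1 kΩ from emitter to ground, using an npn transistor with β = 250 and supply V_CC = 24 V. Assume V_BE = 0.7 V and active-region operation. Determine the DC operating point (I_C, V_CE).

Thevenize the base divider: V_Th = V_CC·R_2/(R_1+R_2) = 24×8.2/64.2 = 3.07 V, R_Th = R_1‖R_2 = 7.15 kΩ.
Base-emitter loop: V_Th = I_B·R_Th + V_BE + (β+1)I_B·R_E, so I_B = (3.07 − 0.7) / (7.15 + 251×1) = 0.00916 mA.
I_C = β·I_B = 250×0.00916 = 2.29 mA, and I_E = (β+1)I_B = 2.3 mA.
V_CE = V_CC − I_C·R_C − I_E·R_E = 24 − 2.29×5.6 − 2.3×1 = 8.87 V.
V_CE = 8.87 V > 0.2 V confirms active-region operation.

I_C ≈ 2.3 mA, V_CE ≈ 8.9 V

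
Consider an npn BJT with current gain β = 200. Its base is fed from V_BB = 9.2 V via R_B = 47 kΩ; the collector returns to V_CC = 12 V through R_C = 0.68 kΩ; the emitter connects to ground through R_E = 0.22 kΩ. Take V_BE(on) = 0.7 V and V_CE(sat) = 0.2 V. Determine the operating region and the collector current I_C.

Assume active: I_B = (9.2 − 0.7)/(47 + 201×0.22) = 0.0932 mA, I_C = β·I_B = 18.6 mA.
Then V_CE = 12 − 18.6×0.68 − 18.7×0.22 = -4.79 V < 0.2 V — the active assumption fails.
Re-solve with V_CE = 0.2 V. KCL at the emitter: V_E/R_E = (V_BB−0.7−V_E)/R_B + (V_CC−0.2−V_E)/R_C, giving V_E = 2.9 V.
I_C = (V_CC − 0.2 − V_E)/R_C = (11.8 − 2.9)/0.68 = 13.1 mA.
Check: I_B = (8.5 − 2.9)/47 = 0.119 mA, and β·I_B = 23.8 mA > I_C, confirming saturation.

saturation; I_C ≈ 13 mA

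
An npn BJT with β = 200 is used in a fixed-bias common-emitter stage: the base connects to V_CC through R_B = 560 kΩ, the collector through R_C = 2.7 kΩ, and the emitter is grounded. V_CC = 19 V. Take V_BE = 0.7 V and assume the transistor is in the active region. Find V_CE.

V_CE ≈ 1.4 V

Base loop: V_CC = I_B·R_B + V_BE, so I_B = (19 − 0.7)/560 kΩ = 0.0327 mA.
In the active region I_C = β·I_B = 200 × 0.0327 = 6.54 mA.
Collector loop: V_CE = V_CC − I_C·R_C = 19 − 6.54×2.7 = 1.35 V.
Since V_CE = 1.35 V > V_CE(sat) ≈ 0.2 V, the transistor is in the active region as assumed.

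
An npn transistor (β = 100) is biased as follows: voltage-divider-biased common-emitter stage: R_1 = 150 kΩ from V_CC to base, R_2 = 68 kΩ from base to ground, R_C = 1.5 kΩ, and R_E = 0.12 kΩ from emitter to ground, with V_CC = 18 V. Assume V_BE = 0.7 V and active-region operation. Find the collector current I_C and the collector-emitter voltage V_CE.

I_C ≈ 8.3 mA, V_CE ≈ 4.5 V

Thevenize the base divider: V_Th = V_CC·R_2/(R_1+R_2) = 18×68/218 = 5.61 V, R_Th = R_1‖R_2 = 46.8 kΩ.
Base-emitter loop: V_Th = I_B·R_Th + V_BE + (β+1)I_B·R_E, so I_B = (5.61 − 0.7) / (46.8 + 101×0.12) = 0.0834 mA.
I_C = β·I_B = 100×0.0834 = 8.34 mA, and I_E = (β+1)I_B = 8.43 mA.
V_CE = V_CC − I_C·R_C − I_E·R_E = 18 − 8.34×1.5 − 8.43×0.12 = 4.47 V.
V_CE = 4.47 V > 0.2 V confirms active-region operation.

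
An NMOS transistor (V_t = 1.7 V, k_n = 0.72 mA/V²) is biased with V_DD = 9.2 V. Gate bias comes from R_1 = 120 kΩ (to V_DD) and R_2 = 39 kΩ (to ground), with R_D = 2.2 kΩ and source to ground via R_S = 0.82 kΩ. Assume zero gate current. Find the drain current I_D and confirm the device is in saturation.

V_G = V_DD·R_2/(R_1+R_2) = 9.2×39/159 = 2.26 V.
Assume saturation: I_D = (k_n/2)(V_GS − V_t)² with V_GS = V_G − I_D·R_S = 2.26 − 0.82·I_D.
Substituting gives 0.242·I_D² − 1.33·I_D + 0.112 = 0, with roots I_D = 0.0853 or 5.4 mA.
The root I_D = 5.4 mA gives V_GS = -2.17 V ≤ V_t, so take I_D = 0.0853 mA.
Then V_GS = 2.19 V and V_DS = V_DD − I_D(R_D+R_S) = 9.2 − 0.0853×3.02 = 8.94 V.
Saturation requires V_DS ≥ V_GS − V_t = 0.487 V; 8.94 ≥ 0.487 ✓.

I_D ≈ 0.085 mA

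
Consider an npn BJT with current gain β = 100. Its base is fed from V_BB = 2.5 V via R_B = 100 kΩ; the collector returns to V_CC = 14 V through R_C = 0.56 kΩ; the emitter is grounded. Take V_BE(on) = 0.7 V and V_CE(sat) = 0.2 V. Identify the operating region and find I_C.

Assume active. Base-emitter loop: I_B = (V_BB − V_BE)/R_B = (2.5 − 0.7)/100 = 0.018 mA.
I_C = β·I_B = 100×0.018 = 1.8 mA.
V_CE = V_CC − I_C·R_C = 14 − 1.8×0.56 = 13 V > V_CE(sat), so the active-region assumption holds.

active; I_C ≈ 1.8 mA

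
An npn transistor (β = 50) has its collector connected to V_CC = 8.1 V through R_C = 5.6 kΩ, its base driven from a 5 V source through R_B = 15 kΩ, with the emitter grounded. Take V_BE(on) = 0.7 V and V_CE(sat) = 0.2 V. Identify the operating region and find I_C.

Assume active: I_B = (5 − 0.7)/15 = 0.287 mA, giving I_C = β·I_B = 14.3 mA.
But then V_CE = 8.1 − 14.3×5.6 = -72.2 V < V_CE(sat) = 0.2 V — impossible in the active region.
So the transistor is saturated. With V_CE = 0.2 V, I_C = (V_CC − 0.2)/R_C = 7.9/5.6 = 1.41 mA.
Check: β·I_B = 14.3 mA > I_C = 1.41 mA, confirming saturation.

saturation; I_C ≈ 1.4 mA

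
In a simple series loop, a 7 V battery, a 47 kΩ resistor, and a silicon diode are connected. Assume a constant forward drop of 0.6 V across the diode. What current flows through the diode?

KVL around the loop: 7 = V_D + I·R = 0.6 + I × 47 kΩ.
So I = (7 − 0.6) / 47 kΩ = 6.4 / 47 = 0.136 mA.

I ≈ 0.14 mA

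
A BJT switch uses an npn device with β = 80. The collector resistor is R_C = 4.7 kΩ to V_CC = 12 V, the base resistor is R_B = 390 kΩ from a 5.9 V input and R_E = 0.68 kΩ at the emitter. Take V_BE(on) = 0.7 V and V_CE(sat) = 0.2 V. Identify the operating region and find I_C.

active; I_C ≈ 0.93 mA

Assume active. Base-emitter loop: I_B = (V_BB − V_BE)/(R_B + (β+1)R_E) = (5.9 − 0.7)/(390 + 81×0.68) = 0.0117 mA.
I_C = β·I_B = 80×0.0117 = 0.935 mA.
V_CE = V_CC − I_C·R_C − I_E·R_E = 12 − 0.935×4.7 − 0.946×0.68 = 6.96 V > V_CE(sat), so the active-region assumption holds.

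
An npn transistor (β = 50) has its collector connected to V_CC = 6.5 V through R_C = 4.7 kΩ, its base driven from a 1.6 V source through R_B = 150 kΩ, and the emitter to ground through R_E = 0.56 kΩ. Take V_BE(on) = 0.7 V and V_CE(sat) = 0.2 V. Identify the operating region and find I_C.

Assume active. Base-emitter loop: I_B = (V_BB − V_BE)/(R_B + (β+1)R_E) = (1.6 − 0.7)/(150 + 51×0.56) = 0.00504 mA.
I_C = β·I_B = 50×0.00504 = 0.252 mA.
V_CE = V_CC − I_C·R_C − I_E·R_E = 6.5 − 0.252×4.7 − 0.257×0.56 = 5.17 V > V_CE(sat), so the active-region assumption holds.

active; I_C ≈ 0.25 mA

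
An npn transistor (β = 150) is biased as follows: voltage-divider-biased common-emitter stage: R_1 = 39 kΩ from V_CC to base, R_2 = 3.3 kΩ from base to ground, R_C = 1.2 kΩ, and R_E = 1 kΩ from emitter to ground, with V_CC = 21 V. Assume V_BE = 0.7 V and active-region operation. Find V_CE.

V_CE ≈ 19 V

Thevenize the base divider: V_Th = V_CC·R_2/(R_1+R_2) = 21×3.3/42.3 = 1.64 V, R_Th = R_1‖R_2 = 3.04 kΩ.
Base-emitter loop: V_Th = I_B·R_Th + V_BE + (β+1)I_B·R_E, so I_B = (1.64 − 0.7) / (3.04 + 151×1) = 0.00609 mA.
I_C = β·I_B = 150×0.00609 = 0.914 mA, and I_E = (β+1)I_B = 0.92 mA.
V_CE = V_CC − I_C·R_C − I_E·R_E = 21 − 0.914×1.2 − 0.92×1 = 19 V.
V_CE = 19 V > 0.2 V confirms active-region operation.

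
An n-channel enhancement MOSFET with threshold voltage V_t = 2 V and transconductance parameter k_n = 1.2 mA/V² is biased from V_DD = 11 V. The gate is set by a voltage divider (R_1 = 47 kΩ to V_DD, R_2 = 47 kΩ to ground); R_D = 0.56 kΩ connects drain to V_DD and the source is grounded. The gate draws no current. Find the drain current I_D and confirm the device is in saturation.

V_G = V_DD·R_2/(R_1+R_2) = 11×47/94 = 5.5 V. With the source grounded, V_GS = V_G = 5.5 V.
Assume saturation: I_D = (k_n/2)(V_GS − V_t)² = (1.2/2)×(5.5 − 2)² = 0.6×3.5² = 7.35 mA.
V_DS = V_DD − I_D·R_D = 11 − 7.35×0.56 = 6.88 V.
Saturation requires V_DS ≥ V_GS − V_t = 3.5 V; 6.88 ≥ 3.5 ✓.

I_D ≈ 7.4 mA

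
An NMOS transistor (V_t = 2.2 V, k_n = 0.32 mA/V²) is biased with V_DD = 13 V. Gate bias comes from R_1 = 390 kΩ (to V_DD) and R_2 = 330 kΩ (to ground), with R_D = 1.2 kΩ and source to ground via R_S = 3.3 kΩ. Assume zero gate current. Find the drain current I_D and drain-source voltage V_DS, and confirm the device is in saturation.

I_D ≈ 0.57 mA, V_DS ≈ 10 V

V_G = V_DD·R_2/(R_1+R_2) = 13×330/720 = 5.96 V.
Assume saturation: I_D = (k_n/2)(V_GS − V_t)² with V_GS = V_G − I_D·R_S = 5.96 − 3.3·I_D.
Substituting gives 1.74·I_D² − 4.97·I_D + 2.26 = 0, with roots I_D = 0.568 or 2.28 mA.
The root I_D = 2.28 mA gives V_GS = -1.58 V ≤ V_t, so take I_D = 0.568 mA.
Then V_GS = 4.08 V and V_DS = V_DD − I_D(R_D+R_S) = 13 − 0.568×4.5 = 10.4 V.
Saturation requires V_DS ≥ V_GS − V_t = 1.88 V; 10.4 ≥ 1.88 ✓.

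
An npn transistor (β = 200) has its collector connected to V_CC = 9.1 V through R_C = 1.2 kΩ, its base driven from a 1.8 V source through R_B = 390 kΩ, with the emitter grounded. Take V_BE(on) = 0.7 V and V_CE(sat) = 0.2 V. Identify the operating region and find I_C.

Assume active. Base-emitter loop: I_B = (V_BB − V_BE)/R_B = (1.8 − 0.7)/390 = 0.00282 mA.
I_C = β·I_B = 200×0.00282 = 0.564 mA.
V_CE = V_CC − I_C·R_C = 9.1 − 0.564×1.2 = 8.42 V > V_CE(sat), so the active-region assumption holds.

active; I_C ≈ 0.56 mA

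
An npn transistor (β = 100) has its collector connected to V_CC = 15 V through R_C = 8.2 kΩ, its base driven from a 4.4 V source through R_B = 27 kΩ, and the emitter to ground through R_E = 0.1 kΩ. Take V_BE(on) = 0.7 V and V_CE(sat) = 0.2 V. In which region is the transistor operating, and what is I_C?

Assume active: I_B = (4.4 − 0.7)/(27 + 101×0.1) = 0.0997 mA, I_C = β·I_B = 9.97 mA.
Then V_CE = 15 − 9.97×8.2 − 10.1×0.1 = -67.8 V < 0.2 V — the active assumption fails.
Re-solve with V_CE = 0.2 V. KCL at the emitter: V_E/R_E = (V_BB−0.7−V_E)/R_B + (V_CC−0.2−V_E)/R_C, giving V_E = 0.191 V.
I_C = (V_CC − 0.2 − V_E)/R_C = (14.8 − 0.191)/8.2 = 1.78 mA.
Check: I_B = (3.7 − 0.191)/27 = 0.13 mA, and β·I_B = 13 mA > I_C, confirming saturation.

saturation; I_C ≈ 1.8 mA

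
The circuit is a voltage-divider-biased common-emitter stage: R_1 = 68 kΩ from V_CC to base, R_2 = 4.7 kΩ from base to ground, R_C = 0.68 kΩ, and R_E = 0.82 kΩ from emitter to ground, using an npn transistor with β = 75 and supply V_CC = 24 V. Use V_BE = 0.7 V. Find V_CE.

V_CE ≈ 23 V

Thevenize the base divider: V_Th = V_CC·R_2/(R_1+R_2) = 24×4.7/72.7 = 1.55 V, R_Th = R_1‖R_2 = 4.4 kΩ.
Base-emitter loop: V_Th = I_B·R_Th + V_BE + (β+1)I_B·R_E, so I_B = (1.55 − 0.7) / (4.4 + 76×0.82) = 0.0128 mA.
I_C = β·I_B = 75×0.0128 = 0.957 mA, and I_E = (β+1)I_B = 0.97 mA.
V_CE = V_CC − I_C·R_C − I_E·R_E = 24 − 0.957×0.68 − 0.97×0.82 = 22.6 V.
V_CE = 22.6 V > 0.2 V confirms active-region operation.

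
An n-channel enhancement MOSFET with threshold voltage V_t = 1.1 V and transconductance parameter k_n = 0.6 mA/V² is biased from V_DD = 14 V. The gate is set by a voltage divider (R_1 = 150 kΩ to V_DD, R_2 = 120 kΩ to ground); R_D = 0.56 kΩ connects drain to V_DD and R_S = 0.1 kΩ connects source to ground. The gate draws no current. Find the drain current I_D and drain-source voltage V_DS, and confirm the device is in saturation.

V_G = V_DD·R_2/(R_1+R_2) = 14×120/270 = 6.22 V.
Assume saturation: I_D = (k_n/2)(V_GS − V_t)² with V_GS = V_G − I_D·R_S = 6.22 − 0.1·I_D.
Substituting gives 0.003·I_D² − 1.31·I_D + 7.87 = 0, with roots I_D = 6.11 or 430 mA.
The root I_D = 430 mA gives V_GS = -36.7 V ≤ V_t, so take I_D = 6.11 mA.
Then V_GS = 5.61 V and V_DS = V_DD − I_D(R_D+R_S) = 14 − 6.11×0.66 = 9.97 V.
Saturation requires V_DS ≥ V_GS − V_t = 4.51 V; 9.97 ≥ 4.51 ✓.

I_D ≈ 6.1 mA, V_DS ≈ 10 V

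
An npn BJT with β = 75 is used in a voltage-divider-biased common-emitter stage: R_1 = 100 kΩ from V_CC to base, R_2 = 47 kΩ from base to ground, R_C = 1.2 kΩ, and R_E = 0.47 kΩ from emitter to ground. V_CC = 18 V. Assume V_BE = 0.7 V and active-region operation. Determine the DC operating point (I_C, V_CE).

Thevenize the base divider: V_Th = V_CC·R_2/(R_1+R_2) = 18×47/147 = 5.76 V, R_Th = R_1‖R_2 = 32 kΩ.
Base-emitter loop: V_Th = I_B·R_Th + V_BE + (β+1)I_B·R_E, so I_B = (5.76 − 0.7) / (32 + 76×0.47) = 0.0747 mA.
I_C = β·I_B = 75×0.0747 = 5.6 mA, and I_E = (β+1)I_B = 5.68 mA.
V_CE = V_CC − I_C·R_C − I_E·R_E = 18 − 5.6×1.2 − 5.68×0.47 = 8.61 V.
V_CE = 8.61 V > 0.2 V confirms active-region operation.

I_C ≈ 5.6 mA, V_CE ≈ 8.6 V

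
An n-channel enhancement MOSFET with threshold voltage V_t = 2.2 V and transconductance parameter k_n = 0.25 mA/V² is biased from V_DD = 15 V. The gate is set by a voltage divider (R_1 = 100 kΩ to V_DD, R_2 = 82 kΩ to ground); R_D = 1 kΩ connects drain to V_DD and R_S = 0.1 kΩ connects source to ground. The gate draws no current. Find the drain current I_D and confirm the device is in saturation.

V_G = V_DD·R_2/(R_1+R_2) = 15×82/182 = 6.76 V.
Assume saturation: I_D = (k_n/2)(V_GS − V_t)² with V_GS = V_G − I_D·R_S = 6.76 − 0.1·I_D.
Substituting gives 0.00125·I_D² − 1.11·I_D + 2.6 = 0, with roots I_D = 2.34 or 889 mA.
The root I_D = 889 mA gives V_GS = -82.1 V ≤ V_t, so take I_D = 2.34 mA.
Then V_GS = 6.52 V and V_DS = V_DD − I_D(R_D+R_S) = 15 − 2.34×1.1 = 12.4 V.
Saturation requires V_DS ≥ V_GS − V_t = 4.32 V; 12.4 ≥ 4.32 ✓.

I_D ≈ 2.3 mA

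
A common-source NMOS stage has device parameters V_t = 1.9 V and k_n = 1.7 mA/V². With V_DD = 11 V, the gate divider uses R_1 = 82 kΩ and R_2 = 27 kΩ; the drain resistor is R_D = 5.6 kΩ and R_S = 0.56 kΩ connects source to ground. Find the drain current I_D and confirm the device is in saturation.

V_G = V_DD·R_2/(R_1+R_2) = 11×27/109 = 2.72 V.
Assume saturation: I_D = (k_n/2)(V_GS − V_t)² with V_GS = V_G − I_D·R_S = 2.72 − 0.56·I_D.
Substituting gives 0.267·I_D² − 1.79·I_D + 0.578 = 0, with roots I_D = 0.341 or 6.36 mA.
The root I_D = 6.36 mA gives V_GS = -0.834 V ≤ V_t, so take I_D = 0.341 mA.
Then V_GS = 2.53 V and V_DS = V_DD − I_D(R_D+R_S) = 11 − 0.341×6.16 = 8.9 V.
Saturation requires V_DS ≥ V_GS − V_t = 0.634 V; 8.9 ≥ 0.634 ✓.

I_D ≈ 0.34 mA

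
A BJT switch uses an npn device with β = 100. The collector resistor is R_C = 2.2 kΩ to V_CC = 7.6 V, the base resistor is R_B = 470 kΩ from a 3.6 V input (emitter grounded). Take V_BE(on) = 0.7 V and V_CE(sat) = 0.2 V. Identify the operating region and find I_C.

active; I_C ≈ 0.62 mA

Assume active. Base-emitter loop: I_B = (V_BB − V_BE)/R_B = (3.6 − 0.7)/470 = 0.00617 mA.
I_C = β·I_B = 100×0.00617 = 0.617 mA.
V_CE = V_CC − I_C·R_C = 7.6 − 0.617×2.2 = 6.24 V > V_CE(sat), so the active-region assumption holds.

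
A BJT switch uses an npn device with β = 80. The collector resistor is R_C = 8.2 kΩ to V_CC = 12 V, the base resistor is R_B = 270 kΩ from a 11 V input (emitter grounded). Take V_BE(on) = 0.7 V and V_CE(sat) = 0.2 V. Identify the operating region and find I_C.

Assume active: I_B = (11 − 0.7)/270 = 0.0381 mA, giving I_C = β·I_B = 3.05 mA.
But then V_CE = 12 − 3.05×8.2 = -13 V < V_CE(sat) = 0.2 V — impossible in the active region.
So the transistor is saturated. With V_CE = 0.2 V, I_C = (V_CC − 0.2)/R_C = 11.8/8.2 = 1.44 mA.
Check: β·I_B = 3.05 mA > I_C = 1.44 mA, confirming saturation.

saturation; I_C ≈ 1.4 mA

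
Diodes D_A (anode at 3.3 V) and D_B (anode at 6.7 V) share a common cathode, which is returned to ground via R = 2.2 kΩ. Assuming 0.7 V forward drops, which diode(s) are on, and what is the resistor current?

Assume both conduct. Then node N would need to be at both 3.3−0.7 = 2.6 V and 6.7−0.7 = 6 V, which is impossible.
Assume only D_B conducts: V_N = 6.7 − 0.7 = 6 V, so I_R = 6/2.2 = 2.73 mA.
Check D_A: its anode-to-cathode voltage is 3.3 − 6 = -2.7 V < 0.7 V, so it is off. The assumption is consistent.

Only D_B conducts; I_R ≈ 2.7 mA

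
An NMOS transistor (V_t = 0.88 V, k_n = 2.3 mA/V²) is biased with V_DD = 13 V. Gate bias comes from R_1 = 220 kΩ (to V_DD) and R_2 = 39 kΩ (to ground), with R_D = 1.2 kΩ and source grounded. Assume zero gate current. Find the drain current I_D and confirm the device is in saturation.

V_G = V_DD·R_2/(R_1+R_2) = 13×39/259 = 1.96 V. With the source grounded, V_GS = V_G = 1.96 V.
Assume saturation: I_D = (k_n/2)(V_GS − V_t)² = (2.3/2)×(1.96 − 0.88)² = 1.15×1.08² = 1.34 mA.
V_DS = V_DD − I_D·R_D = 13 − 1.34×1.2 = 11.4 V.
Saturation requires V_DS ≥ V_GS − V_t = 1.08 V; 11.4 ≥ 1.08 ✓.

I_D ≈ 1.3 mA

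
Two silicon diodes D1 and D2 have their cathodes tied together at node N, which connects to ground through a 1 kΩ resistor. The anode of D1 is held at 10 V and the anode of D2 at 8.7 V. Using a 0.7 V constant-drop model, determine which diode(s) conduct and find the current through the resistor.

Assume both conduct. Then node N would need to be at both 10−0.7 = 9.3 V and 8.7−0.7 = 8 V, which is impossible.
Assume only D1 conducts: V_N = 10 − 0.7 = 9.3 V, so I_R = 9.3/1 = 9.3 mA.
Check D2: its anode-to-cathode voltage is 8.7 − 9.3 = -0.6 V < 0.7 V, so it is off. The assumption is consistent.

Only D1 conducts; I_R ≈ 9.3 mA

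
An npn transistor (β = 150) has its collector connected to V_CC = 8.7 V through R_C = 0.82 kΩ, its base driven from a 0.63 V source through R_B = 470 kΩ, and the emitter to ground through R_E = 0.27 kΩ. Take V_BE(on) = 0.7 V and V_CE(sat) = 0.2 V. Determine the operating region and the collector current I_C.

V_BB = 0.63 V ≤ V_BE(on) = 0.7 V, so the base-emitter junction is not forward biased.
The transistor is in cutoff: I_B = I_C = 0.

cutoff; I_C ≈ 0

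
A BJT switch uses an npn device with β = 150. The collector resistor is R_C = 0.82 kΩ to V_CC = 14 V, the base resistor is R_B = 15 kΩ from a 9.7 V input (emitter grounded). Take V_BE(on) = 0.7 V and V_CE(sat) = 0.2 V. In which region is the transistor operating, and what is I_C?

Assume active: I_B = (9.7 − 0.7)/15 = 0.6 mA, giving I_C = β·I_B = 90 mA.
But then V_CE = 14 − 90×0.82 = -59.8 V < V_CE(sat) = 0.2 V — impossible in the active region.
So the transistor is saturated. With V_CE = 0.2 V, I_C = (V_CC − 0.2)/R_C = 13.8/0.82 = 16.8 mA.
Check: β·I_B = 90 mA > I_C = 16.8 mA, confirming saturation.

saturation; I_C ≈ 17 mA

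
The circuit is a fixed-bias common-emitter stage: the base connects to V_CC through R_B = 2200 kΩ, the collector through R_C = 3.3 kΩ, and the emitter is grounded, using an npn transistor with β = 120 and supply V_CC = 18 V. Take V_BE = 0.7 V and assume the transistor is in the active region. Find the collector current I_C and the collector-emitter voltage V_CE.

I_C ≈ 0.94 mA, V_CE ≈ 15 V

Base loop: V_CC = I_B·R_B + V_BE, so I_B = (18 − 0.7)/2200 kΩ = 0.00786 mA.
In the active region I_C = β·I_B = 120 × 0.00786 = 0.944 mA.
Collector loop: V_CE = V_CC − I_C·R_C = 18 − 0.944×3.3 = 14.9 V.
Since V_CE = 14.9 V > V_CE(sat) ≈ 0.2 V, the transistor is in the active region as assumed.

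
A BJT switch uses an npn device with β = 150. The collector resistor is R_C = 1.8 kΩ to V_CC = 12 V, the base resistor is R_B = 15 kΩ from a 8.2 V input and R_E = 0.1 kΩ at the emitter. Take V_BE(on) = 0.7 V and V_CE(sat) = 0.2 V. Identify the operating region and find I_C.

Assume active: I_B = (8.2 − 0.7)/(15 + 151×0.1) = 0.249 mA, I_C = β·I_B = 37.4 mA.
Then V_CE = 12 − 37.4×1.8 − 37.6×0.1 = -59 V < 0.2 V — the active assumption fails.
Re-solve with V_CE = 0.2 V. KCL at the emitter: V_E/R_E = (V_BB−0.7−V_E)/R_B + (V_CC−0.2−V_E)/R_C, giving V_E = 0.664 V.
I_C = (V_CC − 0.2 − V_E)/R_C = (11.8 − 0.664)/1.8 = 6.19 mA.
Check: I_B = (7.5 − 0.664)/15 = 0.456 mA, and β·I_B = 68.4 mA > I_C, confirming saturation.

saturation; I_C ≈ 6.2 mA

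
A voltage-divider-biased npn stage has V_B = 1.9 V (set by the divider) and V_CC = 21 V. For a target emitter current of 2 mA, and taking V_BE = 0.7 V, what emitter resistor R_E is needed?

R_E ≈ 0.6 kΩ

V_E = V_B − V_BE = 1.9 − 0.7 = 1.2 V.
R_E = V_E / I_E = 1.2 / 2 = 0.6 kΩ.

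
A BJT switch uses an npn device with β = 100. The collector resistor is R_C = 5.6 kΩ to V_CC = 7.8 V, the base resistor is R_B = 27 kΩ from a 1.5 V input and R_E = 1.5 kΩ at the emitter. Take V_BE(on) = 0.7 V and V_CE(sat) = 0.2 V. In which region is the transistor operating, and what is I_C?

active; I_C ≈ 0.45 mA

Assume active. Base-emitter loop: I_B = (V_BB − V_BE)/(R_B + (β+1)R_E) = (1.5 − 0.7)/(27 + 101×1.5) = 0.00448 mA.
I_C = β·I_B = 100×0.00448 = 0.448 mA.
V_CE = V_CC − I_C·R_C − I_E·R_E = 7.8 − 0.448×5.6 − 0.453×1.5 = 4.61 V > V_CE(sat), so the active-region assumption holds.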